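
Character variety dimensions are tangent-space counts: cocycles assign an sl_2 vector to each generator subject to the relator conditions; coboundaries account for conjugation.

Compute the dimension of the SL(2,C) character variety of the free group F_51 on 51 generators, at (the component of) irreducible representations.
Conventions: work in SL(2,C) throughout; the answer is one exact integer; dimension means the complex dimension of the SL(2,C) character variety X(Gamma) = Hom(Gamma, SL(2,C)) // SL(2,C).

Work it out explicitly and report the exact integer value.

150

Here Gamma is free of rank 51 — no relator constrains a cocycle.
A cocycle picks one sl_2 vector per generator freely, giving dim Z^1 = 3*51 = 153.
dim B^1 = 3: the coboundary map is injective because an irreducible image has centralizer 0 in sl_2.
Therefore dim X = 153 - 3 = 150.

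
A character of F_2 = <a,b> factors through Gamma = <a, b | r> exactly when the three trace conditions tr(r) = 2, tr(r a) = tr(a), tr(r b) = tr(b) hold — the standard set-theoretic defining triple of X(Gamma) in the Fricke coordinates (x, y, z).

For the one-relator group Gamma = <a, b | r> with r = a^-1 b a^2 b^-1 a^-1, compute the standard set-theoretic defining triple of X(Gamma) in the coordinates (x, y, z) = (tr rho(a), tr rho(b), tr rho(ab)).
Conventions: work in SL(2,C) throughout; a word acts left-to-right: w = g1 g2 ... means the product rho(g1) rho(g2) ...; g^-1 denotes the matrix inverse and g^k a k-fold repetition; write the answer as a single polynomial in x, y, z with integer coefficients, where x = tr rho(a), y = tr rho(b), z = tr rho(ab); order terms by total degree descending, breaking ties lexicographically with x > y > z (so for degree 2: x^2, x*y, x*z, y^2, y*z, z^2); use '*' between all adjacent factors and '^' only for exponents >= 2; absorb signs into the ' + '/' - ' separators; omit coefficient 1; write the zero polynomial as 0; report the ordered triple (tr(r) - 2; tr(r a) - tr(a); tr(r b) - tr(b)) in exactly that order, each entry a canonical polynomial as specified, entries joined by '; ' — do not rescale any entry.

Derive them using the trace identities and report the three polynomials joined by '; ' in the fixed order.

-x^3*y*z + x^4 + x^2*y^2 + x^2*z^2 - 4*x^2; -x^2*y*z + x^3 + x*y^2 + x*z^2 - 4*x; -x^3*y^2*z + x^4*y + x^2*y^3 + 2*x^2*y*z^2 - x^3*z - x*y^2*z - x*z^3 - 4*x^2*y + 4*x*z

tr(b^2 a) = tr(b)*tr(a b) - tr(a)   [square of b] = y*z - x
tr(b^2) = tr(b)*tr(b) - tr(1)   [square of b] = y^2 - 2
tr(b a^2 b) = tr(a)*tr(b^2 a) - tr(b^2)   [square of a] = x*y*z - x^2 - y^2 + 2
tr(b a b a) = tr(b a)*tr(b a) - tr(1)   [split at a repeated b] = z^2 - 2
tr(b a^2 b a) = tr(a)*tr(b a b a) - tr(b a b)   [square of a] = x*z^2 - y*z - x
tr(b a^2 b a^-1) = tr(b a^2 b)*tr(a) - tr(b a^2 b a)   [inverse elimination on a] = x^2*y*z - x^3 - x*y^2 - x*z^2 + y*z + 3*x
tr(a^-2 b a^2 b) = tr(b a^2 b a^-1)*tr(a) - tr(b a^2 b)   [inverse elimination on a] = x^3*y*z - x^4 - x^2*y^2 - x^2*z^2 + 4*x^2 + y^2 - 2
tr(a^-1 b a^2 b^-1 a^-1) = tr(a^-2 b a^2)*tr(b) - tr(a^-2 b a^2 b)   [inverse elimination on b] = -x^3*y*z + x^4 + x^2*y^2 + x^2*z^2 - 4*x^2 + 2
tr(a^2) = tr(a)*tr(a) - tr(1)   [square of a] = x^2 - 2
tr(b a^2) = tr(a)*tr(b a) - tr(b)   [square of a] = x*z - y
tr(a b a^2) = tr(a)*tr(b a^2) - tr(b a)   [square of a] = x^2*z - x*y - z
tr(b a^2 b^-1 a) = tr(a b a^2)*tr(b) - tr(a b a^2 b)   [inverse elimination on b] = x^2*y*z - x*y^2 - x*z^2 + x
tr(a^-1 b a^2 b^-1) = tr(b a^2 b^-1)*tr(a) - tr(b a^2 b^-1 a)   [inverse elimination on a] = -x^2*y*z + x^3 + x*y^2 + x*z^2 - 3*x
tr(b a^-1 b a) = tr(b a b)*tr(a) - tr(b a b a)   [inverse elimination on a] = x*y*z - x^2 - z^2 + 2
tr(b^2 a^2 b) = tr(b)*tr(a^2 b^2) - tr(a^2 b)   [square of b] = x*y^2*z - x^2*y - y^3 - x*z + 3*y
tr(b a b^2 a) = tr(b)*tr(a b a b) - tr(a b a)   [square of b] = y*z^2 - x*z - y
tr(b a b^2) = tr(b)*tr(a b^2) - tr(a b)   [square of b] = y^2*z - x*y - z
tr(b^2 a^2 b a) = tr(a)*tr(b a b^2 a) - tr(b a b^2)   [square of a] = x*y*z^2 - x^2*z - y^2*z + z
tr(b a^2 b a^-1 b) = tr(b^2 a^2 b)*tr(a) - tr(b^2 a^2 b a)   [inverse elimination on a] = x^2*y^2*z - x^3*y - x*y^3 - x*y*z^2 + y^2*z + 3*x*y - z
tr(b a b a^2 b) = tr(a)*tr(b^2 a b a) - tr(b^2 a b)   [square of a] = x*y*z^2 - x^2*z - y^2*z + z
tr(b a b a b a) = tr(a b a b)*tr(a b) - tr(b a)   [split at a repeated a] = z^3 - 3*z
tr(b a b a^2 b a) = tr(a)*tr(b a b a b a) - tr(b a b a b)   [square of a] = x*z^3 - y*z^2 - 2*x*z + y
tr(b a^2 b a^-1 b a) = tr(b a b a^2 b)*tr(a) - tr(b a b a^2 b a)   [inverse elimination on a] = x^2*y*z^2 - x^3*z - x*y^2*z - x*z^3 + y*z^2 + 3*x*z - y
tr(a^-1 b a^-1 b a^2 b) = tr(b a^2 b a^-1 b)*tr(a) - tr(b a^2 b a^-1 b a)   [inverse elimination on a] = x^3*y^2*z - x^4*y - x^2*y^3 - 2*x^2*y*z^2 + x^3*z + 2*x*y^2*z + x*z^3 + 3*x^2*y - y*z^2 - 4*x*z + y
tr(a^-1 b a^2 b^-1 a^-1 b) = tr(a^-1 b a^-1 b a^2)*tr(b) - tr(a^-1 b a^-1 b a^2 b)   [inverse elimination on b] = -x^3*y^2*z + x^4*y + x^2*y^3 + 2*x^2*y*z^2 - x^3*z - x*y^2*z - x*z^3 - 4*x^2*y + 4*x*z + y
assemble the triple (tr(r) - 2; tr(r a) - x; tr(r b) - y)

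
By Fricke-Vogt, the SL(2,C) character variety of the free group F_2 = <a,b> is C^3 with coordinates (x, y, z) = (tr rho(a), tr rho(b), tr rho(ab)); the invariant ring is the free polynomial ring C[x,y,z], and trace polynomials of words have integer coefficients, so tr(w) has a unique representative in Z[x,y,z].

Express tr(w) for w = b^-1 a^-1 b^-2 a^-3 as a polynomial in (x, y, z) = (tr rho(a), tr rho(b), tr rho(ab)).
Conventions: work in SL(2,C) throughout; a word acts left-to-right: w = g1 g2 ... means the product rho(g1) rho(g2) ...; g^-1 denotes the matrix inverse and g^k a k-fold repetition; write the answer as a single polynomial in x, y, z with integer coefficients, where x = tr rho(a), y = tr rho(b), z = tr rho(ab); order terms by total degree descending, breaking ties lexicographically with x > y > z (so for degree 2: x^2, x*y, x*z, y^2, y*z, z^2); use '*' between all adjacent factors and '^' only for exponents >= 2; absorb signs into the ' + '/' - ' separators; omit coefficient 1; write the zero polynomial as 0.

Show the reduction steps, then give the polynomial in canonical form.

trace(a^-1) = trace(a) = x
next, trace(a^-2) = trace(a^-1)*trace(a) - trace(1)   [inverse elimination on a] = x^2 - 2
and trace(a^-3) = trace(a^-2)*trace(a) - trace(a^-1)   [inverse elimination on a] = x^3 - 3*x
next, trace(b a^-1) = trace(b)*trace(a) - trace(b a)   [inverse elimination on a] = x*y - z
next, trace(a^-2 b) = trace(b a^-1)*trace(a) - trace(b)   [inverse elimination on a] = x^2*y - x*z - y
trace(a^-3 b) = trace(a^-2 b)*trace(a) - trace(a^-2 b a)   [inverse elimination on a] = x^3*y - x^2*z - 2*x*y + z
trace(a^-1 b^-1 a^-2) = trace(a^-3)*trace(b) - trace(a^-3 b)   [inverse elimination on b] = x^2*z - x*y - z
trace(a^-1 b^-1 a^-1) = trace(b^-1 a^-1)*trace(a) - trace(b^-1)   [inverse elimination on a] = x*z - y
trace(a^-1 b^-1 a^-3) = trace(a^-1 b^-1 a^-2)*trace(a) - trace(a^-1 b^-1 a^-1)   [inverse elimination on a] = x^3*z - x^2*y - 2*x*z + y
trace(a^-3 b a^-1) = trace(b a^-3)*trace(a) - trace(b a^-2)   [inverse elimination on a] = x^4*y - x^3*z - 3*x^2*y + 2*x*z + y
trace(b^2) = trace(b)*trace(b) - trace(1)   [square of b] = y^2 - 2
and trace(b^2 a) = trace(b)*trace(a b) - trace(a)   [square of b] = y*z - x
trace(b a^-1 b) = trace(b^2)*trace(a) - trace(b^2 a)   [inverse elimination on a] = x*y^2 - y*z - x
trace(b a b a) = trace(a b)*trace(a b) - trace(1)   [split at a repeated a] = z^2 - 2
trace(b a^-1 b a) = trace(b a b)*trace(a) - trace(b a b a)   [inverse elimination on a] = x*y*z - x^2 - z^2 + 2
next, trace(b a^-1 b a^-1) = trace(b a^-1 b)*trace(a) - trace(b a^-1 b a)   [inverse elimination on a] = x^2*y^2 - 2*x*y*z + z^2 - 2
trace(a^-1 b a^-1 b a^-1) = trace(b a^-1 b a^-1)*trace(a) - trace(b a^-1 b)   [inverse elimination on a] = x^3*y^2 - 2*x^2*y*z - x*y^2 + x*z^2 + y*z - x
trace(a^-3 b a^-1 b) = trace(a^-1 b a^-1 b a^-1)*trace(a) - trace(a^-1 b a^-1 b)   [inverse elimination on a] = x^4*y^2 - 2*x^3*y*z - 2*x^2*y^2 + x^2*z^2 + 3*x*y*z - x^2 - z^2 + 2
and trace(a^-1 b^-1 a^-3 b) = trace(a^-3 b a^-1)*trace(b) - trace(a^-3 b a^-1 b)   [inverse elimination on b] = x^3*y*z - x^2*y^2 - x^2*z^2 - x*y*z + x^2 + y^2 + z^2 - 2
next, trace(a^-3 b^-1 a^-1 b^-1) = trace(a^-1 b^-1 a^-3)*trace(b) - trace(a^-1 b^-1 a^-3 b)   [inverse elimination on b] = x^2*z^2 - x*y*z - x^2 - z^2 + 2
next, trace(b^-1 a^-1 b^-2 a^-3) = trace(a^-3 b^-1 a^-1 b^-1)*trace(b) - trace(a^-3 b^-1 a^-1)   [inverse elimination on b] = x^2*y*z^2 - x^3*z - x*y^2*z - y*z^2 + 2*x*z + y

x^2*y*z^2 - x^3*z - x*y^2*z - y*z^2 + 2*x*z + y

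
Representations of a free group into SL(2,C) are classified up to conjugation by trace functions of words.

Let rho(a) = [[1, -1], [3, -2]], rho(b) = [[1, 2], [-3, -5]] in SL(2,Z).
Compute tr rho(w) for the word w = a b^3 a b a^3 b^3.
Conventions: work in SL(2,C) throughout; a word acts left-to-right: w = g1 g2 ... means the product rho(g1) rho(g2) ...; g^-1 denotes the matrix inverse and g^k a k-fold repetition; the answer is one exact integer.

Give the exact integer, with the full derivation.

-327076

rho(a) = [[1, -1], [3, -2]]
... * rho(b) = [[1, 2], [-3, -5]]  ->  [[4, 7], [9, 16]]
... * rho(b) = [[1, 2], [-3, -5]]  ->  [[-17, -27], [-39, -62]]
... * rho(b) = [[1, 2], [-3, -5]]  ->  [[64, 101], [147, 232]]
... * rho(a) = [[1, -1], [3, -2]]  ->  [[367, -266], [843, -611]]
... * rho(b) = [[1, 2], [-3, -5]]  ->  [[1165, 2064], [2676, 4741]]
... * rho(a) = [[1, -1], [3, -2]]  ->  [[7357, -5293], [16899, -12158]]
... * rho(a) = [[1, -1], [3, -2]]  ->  [[-8522, 3229], [-19575, 7417]]
... * rho(a) = [[1, -1], [3, -2]]  ->  [[1165, 2064], [2676, 4741]]
... * rho(b) = [[1, 2], [-3, -5]]  ->  [[-5027, -7990], [-11547, -18353]]
... * rho(b) = [[1, 2], [-3, -5]]  ->  [[18943, 29896], [43512, 68671]]
... * rho(b) = [[1, 2], [-3, -5]]  ->  [[-70745, -111594], [-162501, -256331]]
tr = -70745 + -256331 = -327076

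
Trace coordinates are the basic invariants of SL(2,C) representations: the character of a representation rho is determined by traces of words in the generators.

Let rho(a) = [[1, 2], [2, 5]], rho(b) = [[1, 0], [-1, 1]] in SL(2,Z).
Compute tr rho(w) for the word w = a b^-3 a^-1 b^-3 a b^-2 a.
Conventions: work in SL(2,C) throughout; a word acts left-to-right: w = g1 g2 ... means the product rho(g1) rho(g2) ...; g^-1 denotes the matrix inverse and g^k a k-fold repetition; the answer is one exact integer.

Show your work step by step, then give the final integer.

rho(a) = [[1, 2], [2, 5]]
... * rho(b^-1) = [[1, 0], [1, 1]]  ->  [[3, 2], [7, 5]]
... * rho(b^-1) = [[1, 0], [1, 1]]  ->  [[5, 2], [12, 5]]
... * rho(b^-1) = [[1, 0], [1, 1]]  ->  [[7, 2], [17, 5]]
... * rho(a^-1) = [[5, -2], [-2, 1]]  ->  [[31, -12], [75, -29]]
... * rho(b^-1) = [[1, 0], [1, 1]]  ->  [[19, -12], [46, -29]]
... * rho(b^-1) = [[1, 0], [1, 1]]  ->  [[7, -12], [17, -29]]
... * rho(b^-1) = [[1, 0], [1, 1]]  ->  [[-5, -12], [-12, -29]]
... * rho(a) = [[1, 2], [2, 5]]  ->  [[-29, -70], [-70, -169]]
... * rho(b^-1) = [[1, 0], [1, 1]]  ->  [[-99, -70], [-239, -169]]
... * rho(b^-1) = [[1, 0], [1, 1]]  ->  [[-169, -70], [-408, -169]]
... * rho(a) = [[1, 2], [2, 5]]  ->  [[-309, -688], [-746, -1661]]
tr = -309 + -1661 = -1970

-1970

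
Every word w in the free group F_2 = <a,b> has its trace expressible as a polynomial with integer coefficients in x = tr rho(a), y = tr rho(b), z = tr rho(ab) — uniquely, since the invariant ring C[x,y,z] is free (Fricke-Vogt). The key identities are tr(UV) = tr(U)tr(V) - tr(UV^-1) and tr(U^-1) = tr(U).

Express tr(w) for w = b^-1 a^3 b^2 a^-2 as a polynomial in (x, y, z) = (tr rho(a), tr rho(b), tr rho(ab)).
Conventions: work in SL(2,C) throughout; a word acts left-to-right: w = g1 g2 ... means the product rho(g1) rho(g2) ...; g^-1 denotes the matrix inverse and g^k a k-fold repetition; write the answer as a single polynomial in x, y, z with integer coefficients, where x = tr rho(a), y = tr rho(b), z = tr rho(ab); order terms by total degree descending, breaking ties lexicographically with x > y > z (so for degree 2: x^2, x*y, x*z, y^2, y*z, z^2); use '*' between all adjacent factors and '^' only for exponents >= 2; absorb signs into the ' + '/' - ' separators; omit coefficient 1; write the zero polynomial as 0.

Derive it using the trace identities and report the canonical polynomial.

-x^4*y^2*z + x^5*y + x^3*y^3 + x^3*y*z^2 + x^2*y^2*z - 5*x^3*y - x*y^3 - x*y*z^2 + 4*x*y + z

trace(b^2 a) = trace(b)*trace(a b) - trace(a) = y*z - x
trace(b^2) = trace(b)*trace(b) - trace(1) = y^2 - 2
trace(a^2 b^2) = trace(a)*trace(b^2 a) - trace(b^2) = x*y*z - x^2 - y^2 + 2
trace(a^3 b^2) = trace(a)*trace(b^2 a^2) - trace(b^2 a) = x^2*y*z - x^3 - x*y^2 - y*z + 3*x
trace(a b a) = trace(a)*trace(b a) - trace(b) = x*z - y
trace(a^3 b) = trace(a)*trace(a b a) - trace(a b) = x^2*z - x*y - z
trace(b a^3 b^2) = trace(b)*trace(a^3 b^2) - trace(a^3 b) = x^2*y^2*z - x^3*y - x*y^3 - x^2*z - y^2*z + 4*x*y + z
trace(b a b a) = trace(b a)*trace(b a) - trace(1) = z^2 - 2
trace(a b a^2 b) = trace(a)*trace(b a b a) - trace(b a b) = x*z^2 - y*z - x
trace(a b^2 a b a) = trace(b)*trace(a b a^2 b) - trace(a b a^2) = x*y*z^2 - x^2*z - y^2*z + z
trace(a b^2 a b) = trace(b)*trace(a b a b) - trace(a b a) = y*z^2 - x*z - y
trace(b a^3 b^2 a) = trace(a)*trace(a b^2 a b a) - trace(a b^2 a b) = x^2*y*z^2 - x^3*z - x*y^2*z - y*z^2 + 2*x*z + y
trace(a^3 b^2 a^-1 b) = trace(b a^3 b^2)*trace(a) - trace(b a^3 b^2 a) = x^3*y^2*z - x^4*y - x^2*y^3 - x^2*y*z^2 + 4*x^2*y + y*z^2 - x*z - y
trace(a^-1 b^-1 a^3 b^2) = trace(a^3 b^2 a^-1)*trace(b) - trace(a^3 b^2 a^-1 b) = -x^3*y^2*z + x^4*y + x^2*y^3 + x^2*y*z^2 + x*y^2*z - 5*x^2*y - y^3 - y*z^2 + x*z + 3*y
trace(b^-1 a^3 b^2 a^-2) = trace(a^-1 b^-1 a^3 b^2)*trace(a) - trace(a^-1 b^-1 a^3 b^2 a) = -x^4*y^2*z + x^5*y + x^3*y^3 + x^3*y*z^2 + x^2*y^2*z - 5*x^3*y - x*y^3 - x*y*z^2 + 4*x*y + z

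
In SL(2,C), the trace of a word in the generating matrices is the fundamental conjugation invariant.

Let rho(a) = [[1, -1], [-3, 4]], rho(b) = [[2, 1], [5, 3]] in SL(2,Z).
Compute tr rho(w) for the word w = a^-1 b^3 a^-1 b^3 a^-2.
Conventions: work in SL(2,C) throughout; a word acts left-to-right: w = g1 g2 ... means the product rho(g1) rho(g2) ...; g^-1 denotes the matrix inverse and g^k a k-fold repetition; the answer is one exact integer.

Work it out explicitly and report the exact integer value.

4221191

rho(a^-1) = [[4, 1], [3, 1]]
... * rho(b) = [[2, 1], [5, 3]]  ->  [[13, 7], [11, 6]]
... * rho(b) = [[2, 1], [5, 3]]  ->  [[61, 34], [52, 29]]
... * rho(b) = [[2, 1], [5, 3]]  ->  [[292, 163], [249, 139]]
... * rho(a^-1) = [[4, 1], [3, 1]]  ->  [[1657, 455], [1413, 388]]
... * rho(b) = [[2, 1], [5, 3]]  ->  [[5589, 3022], [4766, 2577]]
... * rho(b) = [[2, 1], [5, 3]]  ->  [[26288, 14655], [22417, 12497]]
... * rho(b) = [[2, 1], [5, 3]]  ->  [[125851, 70253], [107319, 59908]]
... * rho(a^-1) = [[4, 1], [3, 1]]  ->  [[714163, 196104], [609000, 167227]]
... * rho(a^-1) = [[4, 1], [3, 1]]  ->  [[3444964, 910267], [2937681, 776227]]
tr = 3444964 + 776227 = 4221191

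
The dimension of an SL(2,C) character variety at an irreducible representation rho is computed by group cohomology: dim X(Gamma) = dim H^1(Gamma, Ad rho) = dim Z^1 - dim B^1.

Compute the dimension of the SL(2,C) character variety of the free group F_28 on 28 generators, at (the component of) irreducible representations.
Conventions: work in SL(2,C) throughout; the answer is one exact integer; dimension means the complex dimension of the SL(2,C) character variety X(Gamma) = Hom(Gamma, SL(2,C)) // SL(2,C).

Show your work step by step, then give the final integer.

81

The free group F_28: 28 generators, no relators.
Z^1(Gamma, Ad rho) = (sl_2)^28: a cocycle is a free choice of one sl_2 vector per generator, so dim Z^1 = 3*28 = 84.
Irreducibility makes the coboundary map sl_2 -> Z^1 injective (trivial centralizer), so dim B^1 = 3.
dim X = dim H^1 = dim Z^1 - dim B^1 = 84 - 3 = 81.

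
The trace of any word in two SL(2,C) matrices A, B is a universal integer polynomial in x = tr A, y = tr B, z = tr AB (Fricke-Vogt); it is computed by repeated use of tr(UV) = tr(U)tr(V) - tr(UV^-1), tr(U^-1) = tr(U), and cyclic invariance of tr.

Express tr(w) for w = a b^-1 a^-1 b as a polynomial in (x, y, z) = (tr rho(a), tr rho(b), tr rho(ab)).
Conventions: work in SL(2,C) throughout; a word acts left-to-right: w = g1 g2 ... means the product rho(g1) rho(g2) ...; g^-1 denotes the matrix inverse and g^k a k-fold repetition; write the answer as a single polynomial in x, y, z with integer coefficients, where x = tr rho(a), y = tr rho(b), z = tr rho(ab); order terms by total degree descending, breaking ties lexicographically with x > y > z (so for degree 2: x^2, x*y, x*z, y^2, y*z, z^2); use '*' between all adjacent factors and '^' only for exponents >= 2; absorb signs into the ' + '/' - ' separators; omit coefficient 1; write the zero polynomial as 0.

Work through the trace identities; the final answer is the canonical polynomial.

-x*y*z + x^2 + y^2 + z^2 - 2

next, tr(b a b) = tr(b) * tr(a b) - tr(a) = y*z - x
next, tr(b a b a) = tr(b a) * tr(b a) - tr(1)   [split at repeated b] = z^2 - 2
tr(a^-1 b a b) = tr(b a b) * tr(a) - tr(b a b a) = x*y*z - x^2 - z^2 + 2
and tr(a b^-1 a^-1 b) = tr(a^-1 b a) * tr(b) - tr(a^-1 b a b) = -x*y*z + x^2 + y^2 + z^2 - 2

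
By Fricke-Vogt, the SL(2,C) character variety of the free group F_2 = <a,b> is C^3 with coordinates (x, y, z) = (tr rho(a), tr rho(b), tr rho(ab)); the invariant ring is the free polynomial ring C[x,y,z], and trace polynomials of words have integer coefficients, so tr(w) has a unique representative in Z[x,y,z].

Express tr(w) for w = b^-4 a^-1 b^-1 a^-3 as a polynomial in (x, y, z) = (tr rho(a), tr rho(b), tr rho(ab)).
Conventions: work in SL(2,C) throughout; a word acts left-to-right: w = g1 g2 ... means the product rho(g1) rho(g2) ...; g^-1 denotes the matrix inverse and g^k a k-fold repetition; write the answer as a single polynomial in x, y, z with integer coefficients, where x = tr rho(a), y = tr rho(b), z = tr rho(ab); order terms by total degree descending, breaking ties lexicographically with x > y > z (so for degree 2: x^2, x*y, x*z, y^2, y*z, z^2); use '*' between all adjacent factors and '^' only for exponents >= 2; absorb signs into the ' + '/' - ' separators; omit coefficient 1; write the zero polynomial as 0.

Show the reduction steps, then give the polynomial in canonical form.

x^2*y^3*z^2 - x^3*y^2*z - x*y^4*z - 2*x^2*y*z^2 - y^3*z^2 + x^3*z + 4*x*y^2*z + x^2*y + y^3 + 2*y*z^2 - 2*x*z - 3*y

so tr(b^-1) = tr(b) = y
tr(b^-1 a) = tr(a)*tr(b) - tr(a b)  (eliminate b^-1) = x*y - z
tr(b^-1 a^-1) = tr(b^-1)*tr(a) - tr(b^-1 a)  (eliminate a^-1) = z
tr(a^-1 b^-2) = tr(b^-1 a^-1)*tr(b) - tr(b^-1 a^-1 b)  (eliminate b^-1) = y*z - x
reduce: tr(b^-2 a^-1 b^-1) = tr(a^-1 b^-2)*tr(b) - tr(a^-1 b^-1)  (eliminate b^-1) = y^2*z - x*y - z
so tr(b^-3 a^-1 b^-1) = tr(b^-2 a^-1 b^-1)*tr(b) - tr(b^-2 a^-1)  (eliminate b^-1) = y^3*z - x*y^2 - 2*y*z + x
so tr(b a b a) = tr(a b)*tr(a b) - tr(1)  (split on a) = z^2 - 2
tr(a^-1 b a b) = tr(b a b)*tr(a) - tr(b a b a)  (eliminate a^-1) = x*y*z - x^2 - z^2 + 2
reduce: tr(a b^-1 a^-1 b) = tr(a^-1 b a)*tr(b) - tr(a^-1 b a b)  (eliminate b^-1) = -x*y*z + x^2 + y^2 + z^2 - 2
tr(b^-1 a^-1 b^-1 a) = tr(a b^-1 a^-1)*tr(b) - tr(a b^-1 a^-1 b)  (eliminate b^-1) = x*y*z - x^2 - z^2 + 2
tr(b^-2 a^-1 b^-1 a) = tr(b^-1 a^-1 b^-1 a)*tr(b) - tr(b^-1 a^-1 b^-1 a b)  (eliminate b^-1) = x*y^2*z - x^2*y - y*z^2 + y
tr(b^-3 a^-1 b^-1 a) = tr(b^-2 a^-1 b^-1 a)*tr(b) - tr(b^-2 a^-1 b^-1 a b)  (eliminate b^-1) = x*y^3*z - x^2*y^2 - y^2*z^2 - x*y*z + x^2 + y^2 + z^2 - 2
tr(a^-1 b^-3 a^-1 b^-1) = tr(b^-3 a^-1 b^-1)*tr(a) - tr(b^-3 a^-1 b^-1 a)  (eliminate a^-1) = y^2*z^2 - x*y*z - y^2 - z^2 + 2
tr(a^-1 b^-3 a^-1 b^-1 a^-1) = tr(a^-1 b^-3 a^-1 b^-1)*tr(a) - tr(a^-1 b^-3 a^-1 b^-1 a)  (eliminate a^-1) = x*y^2*z^2 - x^2*y*z - y^3*z - x*z^2 + 2*y*z + x
tr(b^-1 a^-1 b^-1 a^-3 b^-2) = tr(a^-1 b^-3 a^-1 b^-1 a^-1)*tr(a) - tr(a^-1 b^-3 a^-1 b^-1)  (eliminate a^-1) = x^2*y^2*z^2 - x^3*y*z - x*y^3*z - x^2*z^2 - y^2*z^2 + 3*x*y*z + x^2 + y^2 + z^2 - 2
reduce: tr(a^-2) = tr(a^-1)*tr(a) - tr(1)  (eliminate a^-1) = x^2 - 2
reduce: tr(a^-2 b) = tr(b a^-1)*tr(a) - tr(b)  (eliminate a^-1) = x^2*y - x*z - y
reduce: tr(b^-1 a^-2) = tr(a^-2)*tr(b) - tr(a^-2 b)  (eliminate b^-1) = x*z - y
so tr(a^-2 b^-2) = tr(b^-1 a^-2)*tr(b) - tr(b^-1 a^-2 b)  (eliminate b^-1) = x*y*z - x^2 - y^2 + 2
tr(b^-1 a^-2 b^-2) = tr(a^-2 b^-2)*tr(b) - tr(a^-2 b^-1)  (eliminate b^-1) = x*y^2*z - x^2*y - y^3 - x*z + 3*y
tr(a^-2 b a b) = tr(a^-1 b a b)*tr(a) - tr(a^-1 b a b a)  (eliminate a^-1) = x^2*y*z - x^3 - x*z^2 - y*z + 3*x
reduce: tr(a b^-1 a^-2 b) = tr(a^-2 b a)*tr(b) - tr(a^-2 b a b)  (eliminate b^-1) = -x^2*y*z + x^3 + x*y^2 + x*z^2 - 3*x
tr(a b^-1 a^-2 b^-1) = tr(a b^-1 a^-2)*tr(b) - tr(a b^-1 a^-2 b)  (eliminate b^-1) = x^2*y*z - x^3 - x*y^2 - x*z^2 + y*z + 3*x
tr(b^-1 a^-2 b^-2 a) = tr(a b^-1 a^-2 b^-1)*tr(b) - tr(a b^-1 a^-2)  (eliminate b^-1) = x^2*y^2*z - x^3*y - x*y^3 - x*y*z^2 + y^2*z + 3*x*y - z
so tr(b^-2 a^-1 b^-1 a^-2) = tr(b^-1 a^-2 b^-2)*tr(a) - tr(b^-1 a^-2 b^-2 a)  (eliminate a^-1) = x*y*z^2 - x^2*z - y^2*z + z
so tr(b^-2 a^-1 b^-1 a^-1) = tr(b^-2 a^-1 b^-1)*tr(a) - tr(b^-2 a^-1 b^-1 a)  (eliminate a^-1) = y*z^2 - x*z - y
tr(b^-1 a^-1 b^-1 a^-3 b^-1) = tr(b^-2 a^-1 b^-1 a^-2)*tr(a) - tr(b^-2 a^-1 b^-1 a^-1)  (eliminate a^-1) = x^2*y*z^2 - x^3*z - x*y^2*z - y*z^2 + 2*x*z + y
so tr(b^-4 a^-1 b^-1 a^-3) = tr(b^-1 a^-1 b^-1 a^-3 b^-2)*tr(b) - tr(b^-1 a^-1 b^-1 a^-3 b^-1)  (eliminate b^-1) = x^2*y^3*z^2 - x^3*y^2*z - x*y^4*z - 2*x^2*y*z^2 - y^3*z^2 + x^3*z + 4*x*y^2*z + x^2*y + y^3 + 2*y*z^2 - 2*x*z - 3*y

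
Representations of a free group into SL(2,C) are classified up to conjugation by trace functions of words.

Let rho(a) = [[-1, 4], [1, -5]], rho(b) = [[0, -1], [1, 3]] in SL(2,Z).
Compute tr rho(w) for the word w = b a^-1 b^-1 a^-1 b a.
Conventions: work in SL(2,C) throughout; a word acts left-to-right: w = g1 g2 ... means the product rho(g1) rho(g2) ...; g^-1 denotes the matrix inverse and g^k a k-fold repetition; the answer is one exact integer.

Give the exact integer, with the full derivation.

rho(b) = [[0, -1], [1, 3]]
... * rho(a^-1) = [[-5, -4], [-1, -1]]  ->  [[1, 1], [-8, -7]]
... * rho(b^-1) = [[3, 1], [-1, 0]]  ->  [[2, 1], [-17, -8]]
... * rho(a^-1) = [[-5, -4], [-1, -1]]  ->  [[-11, -9], [93, 76]]
... * rho(b) = [[0, -1], [1, 3]]  ->  [[-9, -16], [76, 135]]
... * rho(a) = [[-1, 4], [1, -5]]  ->  [[-7, 44], [59, -371]]
tr = -7 + -371 = -378

-378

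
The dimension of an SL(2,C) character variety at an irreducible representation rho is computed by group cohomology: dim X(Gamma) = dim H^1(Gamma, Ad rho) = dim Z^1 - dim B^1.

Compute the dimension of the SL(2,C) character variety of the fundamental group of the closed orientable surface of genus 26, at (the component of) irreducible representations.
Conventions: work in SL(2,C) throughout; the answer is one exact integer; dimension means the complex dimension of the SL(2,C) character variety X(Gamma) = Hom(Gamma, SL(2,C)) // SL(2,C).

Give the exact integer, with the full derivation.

150

Gamma = pi_1(Sigma_26) = < a_1, b_1, ..., a_26, b_26 | prod [a_i, b_i] > has 2g = 52 generators and 1 relator.
A cocycle assigns one sl_2 vector per generator subject to the relator condition d_2(z) = 0: dim of the unconstrained space is 3*2g = 156.
H^2 = coker(d_2) is dual to H^0 = 0 at irreducible rho (Poincare duality), so d_2 is onto: dim Z^1 = 153.
dim B^1 = 3 (coboundaries, injective at irreducible rho).
dim H^1 = 153 - 3 = 150 = dim X.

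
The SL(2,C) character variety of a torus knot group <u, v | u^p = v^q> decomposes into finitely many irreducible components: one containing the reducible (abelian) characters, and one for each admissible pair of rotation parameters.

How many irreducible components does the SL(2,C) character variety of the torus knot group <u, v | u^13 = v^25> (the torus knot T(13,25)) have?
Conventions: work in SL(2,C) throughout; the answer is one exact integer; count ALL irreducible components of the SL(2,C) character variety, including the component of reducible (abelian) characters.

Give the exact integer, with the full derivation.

145

Gamma = < u, v | u^13 = v^25 > (torus knot T(13,25)); the central element u^13 = v^25 acts as +I or -I in any irreducible SL(2,C) representation.
This locks tr(u) to 2*cos(pi*alpha/13), alpha in 1..12, and tr(v) to 2*cos(pi*beta/25), beta in 1..24, on each component of irreducible characters.
u^13 = (-1)^alpha I and v^25 = (-1)^beta I must agree, so alpha and beta have equal parity.
count pairs: odd alpha (6 choices) x odd beta (12), plus even alpha (6) x even beta (12): 6*12 + 6*12 = 144.
Total: 144 irreducible-character components + 1 reducible (abelian) component = 145.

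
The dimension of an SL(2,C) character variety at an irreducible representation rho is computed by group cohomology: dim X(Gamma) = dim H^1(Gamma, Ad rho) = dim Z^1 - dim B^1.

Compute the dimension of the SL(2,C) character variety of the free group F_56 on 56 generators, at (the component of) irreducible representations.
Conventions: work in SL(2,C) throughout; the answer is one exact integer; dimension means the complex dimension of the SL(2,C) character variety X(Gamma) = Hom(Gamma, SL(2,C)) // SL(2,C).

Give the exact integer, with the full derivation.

Here Gamma is free of rank 56 — no relator constrains a cocycle.
So Z^1 = (sl_2)^56 in full: dim Z^1 = 168.
Irreducibility makes the coboundary map sl_2 -> Z^1 injective (trivial centralizer), so dim B^1 = 3.
Therefore dim X = 168 - 3 = 165.

165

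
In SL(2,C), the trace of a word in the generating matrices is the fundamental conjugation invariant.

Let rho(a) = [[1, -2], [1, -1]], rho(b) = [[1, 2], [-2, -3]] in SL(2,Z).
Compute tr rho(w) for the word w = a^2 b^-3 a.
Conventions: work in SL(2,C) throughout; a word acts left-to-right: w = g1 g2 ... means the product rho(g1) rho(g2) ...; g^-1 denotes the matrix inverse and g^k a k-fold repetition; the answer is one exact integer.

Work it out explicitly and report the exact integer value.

rho(a) = [[1, -2], [1, -1]]
... * rho(a) = [[1, -2], [1, -1]]  ->  [[-1, 0], [0, -1]]
... * rho(b^-1) = [[-3, -2], [2, 1]]  ->  [[3, 2], [-2, -1]]
... * rho(b^-1) = [[-3, -2], [2, 1]]  ->  [[-5, -4], [4, 3]]
... * rho(b^-1) = [[-3, -2], [2, 1]]  ->  [[7, 6], [-6, -5]]
... * rho(a) = [[1, -2], [1, -1]]  ->  [[13, -20], [-11, 17]]
tr = 13 + 17 = 30

30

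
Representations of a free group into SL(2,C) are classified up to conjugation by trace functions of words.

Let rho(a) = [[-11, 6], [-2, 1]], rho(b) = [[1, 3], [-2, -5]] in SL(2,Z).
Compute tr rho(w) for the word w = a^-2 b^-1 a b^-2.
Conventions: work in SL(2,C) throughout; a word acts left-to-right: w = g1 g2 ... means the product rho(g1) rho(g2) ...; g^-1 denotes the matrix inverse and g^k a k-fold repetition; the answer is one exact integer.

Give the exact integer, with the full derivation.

rho(a^-1) = [[1, -6], [2, -11]]
... * rho(a^-1) = [[1, -6], [2, -11]]  ->  [[-11, 60], [-20, 109]]
... * rho(b^-1) = [[-5, -3], [2, 1]]  ->  [[175, 93], [318, 169]]
... * rho(a) = [[-11, 6], [-2, 1]]  ->  [[-2111, 1143], [-3836, 2077]]
... * rho(b^-1) = [[-5, -3], [2, 1]]  ->  [[12841, 7476], [23334, 13585]]
... * rho(b^-1) = [[-5, -3], [2, 1]]  ->  [[-49253, -31047], [-89500, -56417]]
tr = -49253 + -56417 = -105670

-105670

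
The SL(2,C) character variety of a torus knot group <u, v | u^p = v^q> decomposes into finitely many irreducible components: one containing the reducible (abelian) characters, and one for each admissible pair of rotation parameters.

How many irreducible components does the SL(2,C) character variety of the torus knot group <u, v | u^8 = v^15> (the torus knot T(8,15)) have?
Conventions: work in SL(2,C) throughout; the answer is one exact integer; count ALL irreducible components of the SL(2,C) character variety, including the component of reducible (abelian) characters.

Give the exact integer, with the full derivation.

Gamma = < u, v | u^8 = v^15 > (torus knot T(8,15)); the central element u^8 = v^15 acts as +I or -I in any irreducible SL(2,C) representation.
So on each irreducible component the traces are pinned: tr(u) = 2*cos(pi*alpha/8) with 1 <= alpha <= 7, tr(v) = 2*cos(pi*beta/15) with 1 <= beta <= 14.
Consistency of u^8 = (-1)^alpha I with v^15 = (-1)^beta I forces alpha = beta (mod 2).
Enumerate parity-matched pairs: 4*7 odd-odd plus 3*7 even-even gives 49.
components with irreducible characters: 49; plus the single component of reducible (abelian) characters: total 50.

50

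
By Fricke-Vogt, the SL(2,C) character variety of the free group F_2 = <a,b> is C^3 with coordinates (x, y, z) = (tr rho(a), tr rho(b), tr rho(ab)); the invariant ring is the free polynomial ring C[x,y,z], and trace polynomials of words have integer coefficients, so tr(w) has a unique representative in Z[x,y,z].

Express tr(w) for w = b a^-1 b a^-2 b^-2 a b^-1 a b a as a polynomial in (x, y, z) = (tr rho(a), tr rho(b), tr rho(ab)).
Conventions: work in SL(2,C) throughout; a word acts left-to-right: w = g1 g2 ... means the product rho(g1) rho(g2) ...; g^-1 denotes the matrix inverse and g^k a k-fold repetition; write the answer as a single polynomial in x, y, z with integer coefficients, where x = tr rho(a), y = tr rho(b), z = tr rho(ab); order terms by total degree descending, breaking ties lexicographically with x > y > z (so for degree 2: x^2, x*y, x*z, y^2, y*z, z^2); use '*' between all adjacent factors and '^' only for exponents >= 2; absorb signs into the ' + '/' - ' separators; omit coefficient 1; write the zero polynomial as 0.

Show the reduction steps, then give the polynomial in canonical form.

-x^4*y^4*z^2 + x^5*y^3*z + x^3*y^5*z + 3*x^3*y^3*z^3 - 2*x^4*y^2*z^2 - 2*x^2*y^4*z^2 - 3*x^2*y^2*z^4 - 5*x^3*y^3*z + x^3*y*z^3 + x*y^3*z^3 + x*y*z^5 + x^4*y^2 + x^2*y^4 + 11*x^2*y^2*z^2 - 2*x^3*y*z - 2*x*y^3*z - 7*x*y*z^3 - 4*x^2*y^2 + x^2*z^2 + y^2*z^2 + z^4 + 8*x*y*z - 4*z^2 + 2

tr(a b a) = tr(a)*tr(b a) - tr(b) = x*z - y
tr(a^2 b a) = tr(a)*tr(a b a) - tr(a b) = x^2*z - x*y - z
tr(b a b a) = tr(b a)*tr(b a) - tr(1)   [split at repeated b] = z^2 - 2
tr(b a b) = tr(b)*tr(a b) - tr(a) = y*z - x
tr(a^2 b a b) = tr(a)*tr(b a b a) - tr(b a b) = x*z^2 - y*z - x
tr(a b a b^2 a) = tr(b)*tr(a^2 b a b) - tr(a^2 b a) = x*y*z^2 - x^2*z - y^2*z + z
tr(a b a b^2) = tr(b)*tr(a b a b) - tr(a b a) = y*z^2 - x*z - y
tr(a^2 b a b^2 a) = tr(a)*tr(a b a b^2 a) - tr(a b a b^2) = x^2*y*z^2 - x^3*z - x*y^2*z - y*z^2 + 2*x*z + y
tr(a b a b a b) = tr(a b a b)*tr(a b) - tr(b a)   [split at repeated a] = z^3 - 3*z
tr(b a b^2 a b a) = tr(b)*tr(a b a b a b) - tr(a b a b a) = y*z^3 - x*z^2 - 2*y*z + x
tr(b^2) = tr(b)*tr(b) - tr(1) = y^2 - 2
tr(a b^2 a) = tr(a)*tr(b^2 a) - tr(b^2) = x*y*z - x^2 - y^2 + 2
tr(b a b^2 a b) = tr(b)*tr(a b^2 a b) - tr(a b^2 a) = y^2*z^2 - 2*x*y*z + x^2 - 2
tr(a^2 b a b^2 a b) = tr(a)*tr(b a b^2 a b a) - tr(b a b^2 a b) = x*y*z^3 - x^2*z^2 - y^2*z^2 + 2
tr(a^2 b a b^2 a b^-1) = tr(a^2 b a b^2 a)*tr(b) - tr(a^2 b a b^2 a b) = x^2*y^2*z^2 - x^3*y*z - x*y^3*z - x*y*z^3 + x^2*z^2 + 2*x*y*z + y^2 - 2
tr(b^-2 a^2 b a b^2 a) = tr(a^2 b a b^2 a b^-1)*tr(b) - tr(a^2 b a b^2 a) = x^2*y^3*z^2 - x^3*y^2*z - x*y^4*z - x*y^2*z^3 + x^3*z + 3*x*y^2*z + y^3 + y*z^2 - 2*x*z - 3*y
tr(a^-1 b^-2 a^2 b a b^2) = tr(b^-2 a^2 b a b^2)*tr(a) - tr(b^-2 a^2 b a b^2 a) = -x^2*y^3*z^2 + x^3*y^2*z + x*y^4*z + x*y^2*z^3 - 3*x*y^2*z - x^2*y - y^3 - y*z^2 + x*z + 3*y
tr(a b a b^2 a^-2 b^-2 a) = tr(a^-1 b^-2 a^2 b a b^2)*tr(a) - tr(a^-1 b^-2 a^2 b a b^2 a) = -x^3*y^3*z^2 + x^4*y^2*z + x^2*y^4*z + x^2*y^2*z^3 - 3*x^2*y^2*z - x^3*y - x*y^3 - x*y*z^2 + 4*x*y + z
tr(a^2 b a b a b) = tr(a)*tr(b a b a b a) - tr(b a b a b) = x*z^3 - y*z^2 - 2*x*z + y
tr(a^2 b a b a) = tr(a)*tr(a b a b a) - tr(a b a b) = x^2*z^2 - x*y*z - x^2 - z^2 + 2
tr(a b a b a b^2 a) = tr(b)*tr(a^2 b a b a b) - tr(a^2 b a b a) = x*y*z^3 - x^2*z^2 - y^2*z^2 - x*y*z + x^2 + y^2 + z^2 - 2
tr(a b a b a b a b) = tr(a b a b)*tr(a b a b) - tr(1)   [split at repeated a] = z^4 - 4*z^2 + 2
tr(a b a b a b^2 a b) = tr(b)*tr(a b a b a b a b) - tr(a b a b a b a) = y*z^4 - x*z^3 - 3*y*z^2 + 2*x*z + y
tr(b^-1 a b a b a b^2 a) = tr(a b a b a b^2 a)*tr(b) - tr(a b a b a b^2 a b) = x*y^2*z^3 - x^2*y*z^2 - y^3*z^2 - y*z^4 - x*y^2*z + x*z^3 + x^2*y + y^3 + 4*y*z^2 - 2*x*z - 3*y
tr(b^-1 a b a b a b^2 a^-1) = tr(b^-1 a b a b a b^2)*tr(a) - tr(b^-1 a b a b a b^2 a) = -x*y^2*z^3 + x^2*y*z^2 + y^3*z^2 + y*z^4 + x*y^2*z - x^2*y - y^3 - 4*y*z^2 - x*z + 3*y
tr(b a b a b^2) = tr(b)*tr(a b a b^2) - tr(a b a b) = y^2*z^2 - x*y*z - y^2 - z^2 + 2
tr(b^-2 a b a b a b^2 a^-1) = tr(b^-1 a b a b a b^2 a^-1)*tr(b) - tr(b^-1 a b a b a b^2 a^-1 b) = -x*y^3*z^3 + x^2*y^2*z^2 + y^4*z^2 + y^2*z^4 + x*y^3*z - x^2*y^2 - y^4 - 5*y^2*z^2 + 4*y^2 + z^2 - 2
tr(a b a b^2 a^-2 b^-2 a b) = tr(b^-2 a b a b a b^2 a^-1)*tr(a) - tr(b^-2 a b a b a b^2) = -x^2*y^3*z^3 + x^3*y^2*z^2 + x*y^4*z^2 + x*y^2*z^4 + x^2*y^3*z - x^3*y^2 - x*y^4 - 5*x*y^2*z^2 + 4*x*y^2 + y*z - x
tr(b a^-2 b^-2 a b^-1 a b a b) = tr(a b a b^2 a^-2 b^-2 a)*tr(b) - tr(a b a b^2 a^-2 b^-2 a b) = -x^3*y^4*z^2 + x^4*y^3*z + x^2*y^5*z + 2*x^2*y^3*z^3 - x^3*y^2*z^2 - x*y^4*z^2 - x*y^2*z^4 - 4*x^2*y^3*z + 4*x*y^2*z^2 + x
tr(a b^-1 a b a b a) = tr(a b a b a^2)*tr(b) - tr(a b a b a^2 b) = x^2*y*z^2 - x*y^2*z - x*z^3 - x^2*y + 2*x*z + y
tr(a b a b a b a^2) = tr(a)*tr(b a b a b a^2) - tr(b a b a b a) = x^2*z^3 - x*y*z^2 - 2*x^2*z - z^3 + x*y + 3*z
tr(a b a b a b a^2 b) = tr(a)*tr(b a b a b a b a) - tr(b a b a b a b) = x*z^4 - y*z^3 - 3*x*z^2 + 2*y*z + x
tr(a b^-1 a b a b a b a) = tr(a b a b a b a^2)*tr(b) - tr(a b a b a b a^2 b) = x^2*y*z^3 - x*y^2*z^2 - x*z^4 - 2*x^2*y*z + x*y^2 + 3*x*z^2 + y*z - x
tr(a b a b a b a b a b) = tr(b a b a b a b a)*tr(b a) - tr(a b a b a b)   [split at repeated b] = z^5 - 5*z^3 + 5*z
tr(a b^-1 a b a b a b a b) = tr(a b a b a b a b a)*tr(b) - tr(a b a b a b a b a b) = x*y*z^4 - y^2*z^3 - z^5 - 3*x*y*z^2 + 2*y^2*z + 5*z^3 + x*y - 5*z
tr(b^-1 a b^-1 a b a b a b a) = tr(a b^-1 a b a b a b a)*tr(b) - tr(a b^-1 a b a b a b a b) = x^2*y^2*z^3 - x*y^3*z^2 - 2*x*y*z^4 - 2*x^2*y^2*z + y^2*z^3 + z^5 + x*y^3 + 6*x*y*z^2 - y^2*z - 5*z^3 - 2*x*y + 5*z
tr(b^-1 a b^-1 a b a b a b a^-1) = tr(b^-1 a b^-1 a b a b a b)*tr(a) - tr(b^-1 a b^-1 a b a b a b a) = -x^2*y^2*z^3 + x^3*y*z^2 + x*y^3*z^2 + 2*x*y*z^4 + x^2*y^2*z - x^2*z^3 - y^2*z^3 - z^5 - x^3*y - x*y^3 - 6*x*y*z^2 + 2*x^2*z + y^2*z + 5*z^3 + 3*x*y - 5*z
tr(b^-2 a b^-1 a b a b a b a^-1) = tr(b^-1 a b^-1 a b a b a b a^-1)*tr(b) - tr(b^-1 a b^-1 a b a b a b a^-1 b) = -x^2*y^3*z^3 + x^3*y^2*z^2 + x*y^4*z^2 + 2*x*y^2*z^4 + x^2*y^3*z - x^2*y*z^3 - y^3*z^3 - y*z^5 - x^3*y^2 - x*y^4 - 6*x*y^2*z^2 + 2*x^2*y*z + y^3*z + 5*y*z^3 + 3*x*y^2 - x*z^2 - 4*y*z + x
tr(a b^-1 a b a b a b) = tr(a b a b a b a)*tr(b) - tr(a b a b a b a b) = x*y*z^3 - y^2*z^2 - z^4 - 2*x*y*z + y^2 + 4*z^2 - 2
tr(b^-1 a b^-1 a b a b a) = tr(a b^-1 a b a b a)*tr(b) - tr(a b^-1 a b a b a b) = x^2*y^2*z^2 - x*y^3*z - 2*x*y*z^3 - x^2*y^2 + y^2*z^2 + z^4 + 4*x*y*z - 4*z^2 + 2
tr(b a^-2 b^-2 a b^-1 a b a b a) = tr(b^-2 a b^-1 a b a b a b a^-1)*tr(a) - tr(b^-2 a b^-1 a b a b a b) = -x^3*y^3*z^3 + x^4*y^2*z^2 + x^2*y^4*z^2 + 2*x^2*y^2*z^4 + x^3*y^3*z - x^3*y*z^3 - x*y^3*z^3 - x*y*z^5 - x^4*y^2 - x^2*y^4 - 7*x^2*y^2*z^2 + 2*x^3*y*z + 2*x*y^3*z + 7*x*y*z^3 + 4*x^2*y^2 - x^2*z^2 - y^2*z^2 - z^4 - 8*x*y*z + x^2 + 4*z^2 - 2
tr(b a^-1 b a^-2 b^-2 a b^-1 a b a) = tr(b a^-2 b^-2 a b^-1 a b a b)*tr(a) - tr(b a^-2 b^-2 a b^-1 a b a b a) = -x^4*y^4*z^2 + x^5*y^3*z + x^3*y^5*z + 3*x^3*y^3*z^3 - 2*x^4*y^2*z^2 - 2*x^2*y^4*z^2 - 3*x^2*y^2*z^4 - 5*x^3*y^3*z + x^3*y*z^3 + x*y^3*z^3 + x*y*z^5 + x^4*y^2 + x^2*y^4 + 11*x^2*y^2*z^2 - 2*x^3*y*z - 2*x*y^3*z - 7*x*y*z^3 - 4*x^2*y^2 + x^2*z^2 + y^2*z^2 + z^4 + 8*x*y*z - 4*z^2 + 2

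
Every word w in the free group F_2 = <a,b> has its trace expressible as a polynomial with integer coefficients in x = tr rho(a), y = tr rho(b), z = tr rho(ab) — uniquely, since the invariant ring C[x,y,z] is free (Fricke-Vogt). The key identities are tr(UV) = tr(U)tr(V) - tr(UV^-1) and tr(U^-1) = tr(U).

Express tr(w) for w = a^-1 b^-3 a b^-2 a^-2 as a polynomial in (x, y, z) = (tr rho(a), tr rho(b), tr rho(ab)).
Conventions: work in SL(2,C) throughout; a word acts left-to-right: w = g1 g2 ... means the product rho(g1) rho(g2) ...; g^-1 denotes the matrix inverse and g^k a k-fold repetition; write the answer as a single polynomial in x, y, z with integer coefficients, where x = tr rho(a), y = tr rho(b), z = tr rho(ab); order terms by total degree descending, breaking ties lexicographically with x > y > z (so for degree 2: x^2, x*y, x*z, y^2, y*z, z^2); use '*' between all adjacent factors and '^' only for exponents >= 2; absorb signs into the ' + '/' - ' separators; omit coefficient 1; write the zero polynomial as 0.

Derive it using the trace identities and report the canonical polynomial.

trace(a^-1) = trace(a) = x
trace(a^-2) = trace(a^-1) * trace(a) - trace(1) = x^2 - 2
trace(b a^-1) = trace(b) * trace(a) - trace(b a) = x*y - z
trace(a^-2 b) = trace(b a^-1) * trace(a) - trace(b) = x^2*y - x*z - y
trace(a^-2 b^-1) = trace(a^-2) * trace(b) - trace(a^-2 b) = x*z - y
trace(b a b) = trace(b) * trace(a b) - trace(a) = y*z - x
trace(b a b a) = trace(b a) * trace(b a) - trace(1) = z^2 - 2
trace(b a b a^-1) = trace(b a b) * trace(a) - trace(b a b a) = x*y*z - x^2 - z^2 + 2
trace(a b a^-2 b) = trace(b a b a^-1) * trace(a) - trace(b a b) = x^2*y*z - x^3 - x*z^2 - y*z + 3*x
trace(b^-1 a b a^-2) = trace(a b a^-2) * trace(b) - trace(a b a^-2 b) = -x^2*y*z + x^3 + x*y^2 + x*z^2 - 3*x
trace(b^-1 a b a^-1) = trace(a b a^-1) * trace(b) - trace(a b a^-1 b) = -x*y*z + x^2 + y^2 + z^2 - 2
trace(a^-3 b^-1 a b) = trace(b^-1 a b a^-2) * trace(a) - trace(b^-1 a b a^-1) = -x^3*y*z + x^4 + x^2*y^2 + x^2*z^2 + x*y*z - 4*x^2 - y^2 - z^2 + 2
trace(a b^-1 a^-3 b^-1) = trace(a^-3 b^-1 a) * trace(b) - trace(a^-3 b^-1 a b) = x^3*y*z - x^4 - x^2*y^2 - x^2*z^2 + 4*x^2 + z^2 - 2
trace(a^-3 b^-2 a b^-1) = trace(a b^-1 a^-3 b^-1) * trace(b) - trace(a b^-1 a^-3) = x^3*y^2*z - x^4*y - x^2*y^3 - x^2*y*z^2 + 4*x^2*y + y*z^2 - x*z - y
trace(b^-2) = trace(b^-1) * trace(b) - trace(1) = y^2 - 2
trace(a^-2 b^-2) = trace(a^-1 b^-2) * trace(a) - trace(a^-1 b^-2 a) = x*y*z - x^2 - y^2 + 2
trace(b^-2 a b^-2 a^-3) = trace(a^-3 b^-2 a b^-1) * trace(b) - trace(a^-3 b^-2 a) = x^3*y^3*z - x^4*y^2 - x^2*y^4 - x^2*y^2*z^2 + 4*x^2*y^2 + y^2*z^2 - 2*x*y*z + x^2 - 2
trace(b^-1 a b^-1) = trace(b^-1 a) * trace(b) - trace(b^-1 a b) = x*y^2 - y*z - x
trace(b^-1 a^-2 b^-1 a) = trace(b^-1 a b^-1 a^-1) * trace(a) - trace(b^-1 a b^-1) = x^2*y*z - x^3 - x*y^2 - x*z^2 + y*z + 3*x
trace(b^-1 a b^-2 a^-2) = trace(b^-1 a^-2 b^-1 a) * trace(b) - trace(b^-1 a^-2 b^-1 a b) = x^2*y^2*z - x^3*y - x*y^3 - x*y*z^2 + y^2*z + 3*x*y - z
trace(a b^-2 a^-1 b) = trace(b^-1 a^-1 b a) * trace(b) - trace(b^-1 a^-1 b a b) = -x*y^2*z + x^2*y + y^3 + y*z^2 - 3*y
trace(b^-1 a b^-2 a^-1) = trace(a b^-2 a^-1) * trace(b) - trace(a b^-2 a^-1 b) = x*y^2*z - x^2*y - y*z^2 + y
trace(b^-1 a b^-2 a^-3) = trace(b^-1 a b^-2 a^-2) * trace(a) - trace(b^-1 a b^-2 a^-1) = x^3*y^2*z - x^4*y - x^2*y^3 - x^2*y*z^2 + 4*x^2*y + y*z^2 - x*z - y
trace(a^-1 b^-3 a b^-2 a^-2) = trace(b^-2 a b^-2 a^-3) * trace(b) - trace(b^-2 a b^-2 a^-3 b) = x^3*y^4*z - x^4*y^3 - x^2*y^5 - x^2*y^3*z^2 - x^3*y^2*z + x^4*y + 5*x^2*y^3 + x^2*y*z^2 + y^3*z^2 - 2*x*y^2*z - 3*x^2*y - y*z^2 + x*z - y

x^3*y^4*z - x^4*y^3 - x^2*y^5 - x^2*y^3*z^2 - x^3*y^2*z + x^4*y + 5*x^2*y^3 + x^2*y*z^2 + y^3*z^2 - 2*x*y^2*z - 3*x^2*y - y*z^2 + x*z - y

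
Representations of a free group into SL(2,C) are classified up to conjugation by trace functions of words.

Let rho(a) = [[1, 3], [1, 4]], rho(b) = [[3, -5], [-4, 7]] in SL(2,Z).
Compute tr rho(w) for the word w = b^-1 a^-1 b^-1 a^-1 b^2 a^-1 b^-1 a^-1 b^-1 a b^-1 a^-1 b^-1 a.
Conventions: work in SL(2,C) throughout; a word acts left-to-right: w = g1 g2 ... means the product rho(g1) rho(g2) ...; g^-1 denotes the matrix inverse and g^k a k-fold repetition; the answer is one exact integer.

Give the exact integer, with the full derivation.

rho(b^-1) = [[7, 5], [4, 3]]
... * rho(a^-1) = [[4, -3], [-1, 1]]  ->  [[23, -16], [13, -9]]
... * rho(b^-1) = [[7, 5], [4, 3]]  ->  [[97, 67], [55, 38]]
... * rho(a^-1) = [[4, -3], [-1, 1]]  ->  [[321, -224], [182, -127]]
... * rho(b) = [[3, -5], [-4, 7]]  ->  [[1859, -3173], [1054, -1799]]
... * rho(b) = [[3, -5], [-4, 7]]  ->  [[18269, -31506], [10358, -17863]]
... * rho(a^-1) = [[4, -3], [-1, 1]]  ->  [[104582, -86313], [59295, -48937]]
... * rho(b^-1) = [[7, 5], [4, 3]]  ->  [[386822, 263971], [219317, 149664]]
... * rho(a^-1) = [[4, -3], [-1, 1]]  ->  [[1283317, -896495], [727604, -508287]]
... * rho(b^-1) = [[7, 5], [4, 3]]  ->  [[5397239, 3727100], [3060080, 2113159]]
... * rho(a) = [[1, 3], [1, 4]]  ->  [[9124339, 31100117], [5173239, 17632876]]
... * rho(b^-1) = [[7, 5], [4, 3]]  ->  [[188270841, 138922046], [106744177, 78764823]]
... * rho(a^-1) = [[4, -3], [-1, 1]]  ->  [[614161318, -425890477], [348211885, -241467708]]
... * rho(b^-1) = [[7, 5], [4, 3]]  ->  [[2595567318, 1793135159], [1471612363, 1016656301]]
... * rho(a) = [[1, 3], [1, 4]]  ->  [[4388702477, 14959242590], [2488268664, 8481462293]]
tr = 4388702477 + 8481462293 = 12870164770

12870164770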